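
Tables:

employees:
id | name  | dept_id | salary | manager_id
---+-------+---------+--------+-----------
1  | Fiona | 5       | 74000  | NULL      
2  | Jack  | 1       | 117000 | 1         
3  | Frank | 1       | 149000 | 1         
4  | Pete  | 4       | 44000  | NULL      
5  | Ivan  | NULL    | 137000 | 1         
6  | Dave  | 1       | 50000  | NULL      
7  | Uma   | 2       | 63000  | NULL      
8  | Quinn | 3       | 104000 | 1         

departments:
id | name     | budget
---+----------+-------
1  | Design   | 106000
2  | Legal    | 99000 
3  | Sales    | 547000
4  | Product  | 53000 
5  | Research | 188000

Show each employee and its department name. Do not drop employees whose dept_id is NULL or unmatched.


LEFT JOIN keeps every row from employees (the left table); where dept_id has no match in departments, the department columns become NULL. Walk through each employee:
  - employee 1 (Fiona): dept_id=5 -> matches Research
  - employee 2 (Jack): dept_id=1 -> matches Design
  - employee 3 (Frank): dept_id=1 -> matches Design
  - employee 4 (Pete): dept_id=4 -> matches Product
  - employee 5 (Ivan): dept_id=NULL, no match -> kept with NULL
  - employee 6 (Dave): dept_id=1 -> matches Design
  - employee 7 (Uma): dept_id=2 -> matches Legal
  - employee 8 (Quinn): dept_id=3 -> matches Sales
All 8 rows appear; 1 has NULL department.

SQL:
SELECT a.name, b.name AS department
FROM employees a
LEFT JOIN departments b ON a.dept_id = b.id

Result:
name  | department
------+-----------
Fiona | Research  
Jack  | Design    
Frank | Design    
Pete  | Product   
Ivan  | NULL      
Dave  | Design    
Uma   | Legal     
Quinn | Sales     


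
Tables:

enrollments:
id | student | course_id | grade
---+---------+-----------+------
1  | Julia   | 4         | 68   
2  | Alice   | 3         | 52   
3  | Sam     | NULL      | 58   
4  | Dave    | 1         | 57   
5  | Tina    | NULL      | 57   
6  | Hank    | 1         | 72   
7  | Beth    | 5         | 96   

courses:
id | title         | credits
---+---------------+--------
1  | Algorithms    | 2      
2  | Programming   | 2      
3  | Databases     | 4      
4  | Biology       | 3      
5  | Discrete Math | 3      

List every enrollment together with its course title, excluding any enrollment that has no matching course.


INNER JOIN keeps only enrollments rows whose course_id matches an id in courses. Walk through each enrollment:
  - enrollment 1 (Julia): course_id=4 -> matches Biology
  - enrollment 2 (Alice): course_id=3 -> matches Databases
  - enrollment 3 (Sam): course_id=NULL, no match -> dropped
  - enrollment 4 (Dave): course_id=1 -> matches Algorithms
  - enrollment 5 (Tina): course_id=NULL, no match -> dropped
  - enrollment 6 (Hank): course_id=1 -> matches Algorithms
  - enrollment 7 (Beth): course_id=5 -> matches Discrete Math
So 2 of 7 rows are dropped.

SQL:
SELECT a.student, b.title AS course
FROM enrollments a
INNER JOIN courses b ON a.course_id = b.id

Result:
student | course       
--------+--------------
Julia   | Biology      
Alice   | Databases    
Dave    | Algorithms   
Hank    | Algorithms   
Beth    | Discrete Math


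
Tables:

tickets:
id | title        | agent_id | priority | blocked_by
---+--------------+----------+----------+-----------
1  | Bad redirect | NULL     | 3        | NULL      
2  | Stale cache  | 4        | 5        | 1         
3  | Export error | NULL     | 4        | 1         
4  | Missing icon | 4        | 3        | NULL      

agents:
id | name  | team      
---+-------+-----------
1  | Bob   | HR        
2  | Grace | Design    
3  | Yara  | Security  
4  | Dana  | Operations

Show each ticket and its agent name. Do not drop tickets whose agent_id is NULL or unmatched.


LEFT JOIN keeps every row from tickets (the left table); where agent_id has no match in agents, the agent columns become NULL. Walk through each ticket:
  - ticket 1 (Bad redirect): agent_id=NULL, no match -> kept with NULL
  - ticket 2 (Stale cache): agent_id=4 -> matches Dana
  - ticket 3 (Export error): agent_id=NULL, no match -> kept with NULL
  - ticket 4 (Missing icon): agent_id=4 -> matches Dana
All 4 rows appear; 2 have NULL agent.

SQL:
SELECT a.title, b.name AS agent
FROM tickets a
LEFT JOIN agents b ON a.agent_id = b.id

Result:
title        | agent
-------------+------
Bad redirect | NULL 
Stale cache  | Dana 
Export error | NULL 
Missing icon | Dana 


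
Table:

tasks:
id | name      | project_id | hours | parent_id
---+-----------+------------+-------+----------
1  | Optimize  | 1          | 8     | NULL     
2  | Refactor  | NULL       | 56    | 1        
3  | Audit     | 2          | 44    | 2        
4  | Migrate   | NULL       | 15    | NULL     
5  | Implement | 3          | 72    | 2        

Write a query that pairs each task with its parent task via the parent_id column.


This is a self-join: tasks is joined to a second copy of itself, matching each row's parent_id to another row's id. Use LEFT JOIN so rows with parent_id=NULL are kept.
  - task 1 (Optimize): parent_id=NULL -> NULL
  - task 2 (Refactor): parent_id=1 -> Optimize
  - task 3 (Audit): parent_id=2 -> Refactor
  - task 4 (Migrate): parent_id=NULL -> NULL
  - task 5 (Implement): parent_id=2 -> Refactor

SQL:
SELECT a.name AS item, b.name AS parent
FROM tasks a
LEFT JOIN tasks b ON a.parent_id = b.id

Result:
item      | parent  
----------+---------
Optimize  | NULL    
Refactor  | Optimize
Audit     | Refactor
Migrate   | NULL    
Implement | Refactor


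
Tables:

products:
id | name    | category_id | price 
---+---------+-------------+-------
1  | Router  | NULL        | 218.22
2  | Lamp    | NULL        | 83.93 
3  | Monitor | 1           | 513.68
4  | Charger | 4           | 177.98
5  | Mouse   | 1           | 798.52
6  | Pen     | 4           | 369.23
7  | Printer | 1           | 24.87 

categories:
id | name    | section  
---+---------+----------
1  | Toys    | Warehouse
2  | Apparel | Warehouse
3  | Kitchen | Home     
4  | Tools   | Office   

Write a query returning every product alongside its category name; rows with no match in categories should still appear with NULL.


LEFT JOIN keeps every row from products (the left table); where category_id has no match in categories, the category columns become NULL. Walk through each product:
  - product 1 (Router): category_id=NULL, no match -> kept with NULL
  - product 2 (Lamp): category_id=NULL, no match -> kept with NULL
  - product 3 (Monitor): category_id=1 -> matches Toys
  - product 4 (Charger): category_id=4 -> matches Tools
  - product 5 (Mouse): category_id=1 -> matches Toys
  - product 6 (Pen): category_id=4 -> matches Tools
  - product 7 (Printer): category_id=1 -> matches Toys
All 7 rows appear; 2 have NULL category.

SQL:
SELECT a.name, b.name AS category
FROM products a
LEFT JOIN categories b ON a.category_id = b.id

Result:
name    | category
--------+---------
Router  | NULL    
Lamp    | NULL    
Monitor | Toys    
Charger | Tools   
Mouse   | Toys    
Pen     | Tools   
Printer | Toys    


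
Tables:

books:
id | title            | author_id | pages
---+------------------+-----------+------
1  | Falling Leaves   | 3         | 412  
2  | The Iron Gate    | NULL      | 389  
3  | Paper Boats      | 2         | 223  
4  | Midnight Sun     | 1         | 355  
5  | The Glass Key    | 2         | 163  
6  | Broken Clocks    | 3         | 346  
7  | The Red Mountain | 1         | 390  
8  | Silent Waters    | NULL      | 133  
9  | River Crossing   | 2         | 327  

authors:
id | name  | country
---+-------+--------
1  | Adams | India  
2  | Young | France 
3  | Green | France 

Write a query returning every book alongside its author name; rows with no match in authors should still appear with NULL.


LEFT JOIN keeps every row from books (the left table); where author_id has no match in authors, the author columns become NULL. Walk through each book:
  - book 1 (Falling Leaves): author_id=3 -> matches Green
  - book 2 (The Iron Gate): author_id=NULL, no match -> kept with NULL
  - book 3 (Paper Boats): author_id=2 -> matches Young
  - book 4 (Midnight Sun): author_id=1 -> matches Adams
  - book 5 (The Glass Key): author_id=2 -> matches Young
  - book 6 (Broken Clocks): author_id=3 -> matches Green
  - book 7 (The Red Mountain): author_id=1 -> matches Adams
  - book 8 (Silent Waters): author_id=NULL, no match -> kept with NULL
  - book 9 (River Crossing): author_id=2 -> matches Young
All 9 rows appear; 2 have NULL author.

SQL:
SELECT a.title, b.name AS author
FROM books a
LEFT JOIN authors b ON a.author_id = b.id

Result:
title            | author
-----------------+-------
Falling Leaves   | Green 
The Iron Gate    | NULL  
Paper Boats      | Young 
Midnight Sun     | Adams 
The Glass Key    | Young 
Broken Clocks    | Green 
The Red Mountain | Adams 
Silent Waters    | NULL  
River Crossing   | Young 


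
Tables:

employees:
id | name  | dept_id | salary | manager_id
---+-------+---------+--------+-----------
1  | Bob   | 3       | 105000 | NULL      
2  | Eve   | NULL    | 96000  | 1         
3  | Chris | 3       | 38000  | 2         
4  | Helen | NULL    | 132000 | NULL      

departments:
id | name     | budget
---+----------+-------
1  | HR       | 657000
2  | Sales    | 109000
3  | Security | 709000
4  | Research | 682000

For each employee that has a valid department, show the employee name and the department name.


INNER JOIN keeps only employees rows whose dept_id matches an id in departments. Walk through each employee:
  - employee 1 (Bob): dept_id=3 -> matches Security
  - employee 2 (Eve): dept_id=NULL, no match -> dropped
  - employee 3 (Chris): dept_id=3 -> matches Security
  - employee 4 (Helen): dept_id=NULL, no match -> dropped
So 2 of 4 rows are dropped.

SQL:
SELECT a.name, b.name AS department
FROM employees a
INNER JOIN departments b ON a.dept_id = b.id

Result:
name  | department
------+-----------
Bob   | Security  
Chris | Security  


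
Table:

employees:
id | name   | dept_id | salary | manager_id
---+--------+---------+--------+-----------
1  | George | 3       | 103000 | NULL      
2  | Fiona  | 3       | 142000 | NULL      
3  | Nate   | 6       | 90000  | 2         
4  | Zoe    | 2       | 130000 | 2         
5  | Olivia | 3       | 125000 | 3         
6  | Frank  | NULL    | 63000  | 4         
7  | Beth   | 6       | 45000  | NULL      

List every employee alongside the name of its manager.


This is a self-join: employees is joined to a second copy of itself, matching each row's manager_id to another row's id. Use LEFT JOIN so rows with manager_id=NULL are kept.
  - employee 1 (George): manager_id=NULL -> NULL
  - employee 2 (Fiona): manager_id=NULL -> NULL
  - employee 3 (Nate): manager_id=2 -> Fiona
  - employee 4 (Zoe): manager_id=2 -> Fiona
  - employee 5 (Olivia): manager_id=3 -> Nate
  - employee 6 (Frank): manager_id=4 -> Zoe
  - employee 7 (Beth): manager_id=NULL -> NULL

SQL:
SELECT a.name AS item, b.name AS manager
FROM employees a
LEFT JOIN employees b ON a.manager_id = b.id

Result:
item   | manager
-------+--------
George | NULL   
Fiona  | NULL   
Nate   | Fiona  
Zoe    | Fiona  
Olivia | Nate   
Frank  | Zoe    
Beth   | NULL   


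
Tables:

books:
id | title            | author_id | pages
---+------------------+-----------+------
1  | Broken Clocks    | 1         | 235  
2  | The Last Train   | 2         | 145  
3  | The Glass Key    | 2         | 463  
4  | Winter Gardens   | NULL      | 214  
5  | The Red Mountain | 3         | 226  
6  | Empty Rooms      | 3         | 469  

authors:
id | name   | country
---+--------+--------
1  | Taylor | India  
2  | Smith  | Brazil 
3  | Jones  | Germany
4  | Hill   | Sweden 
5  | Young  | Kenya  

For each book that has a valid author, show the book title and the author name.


INNER JOIN keeps only books rows whose author_id matches an id in authors. Walk through each book:
  - book 1 (Broken Clocks): author_id=1 -> matches Taylor
  - book 2 (The Last Train): author_id=2 -> matches Smith
  - book 3 (The Glass Key): author_id=2 -> matches Smith
  - book 4 (Winter Gardens): author_id=NULL, no match -> dropped
  - book 5 (The Red Mountain): author_id=3 -> matches Jones
  - book 6 (Empty Rooms): author_id=3 -> matches Jones
So 1 of 6 rows is dropped.

SQL:
SELECT a.title, b.name AS author
FROM books a
INNER JOIN authors b ON a.author_id = b.id

Result:
title            | author
-----------------+-------
Broken Clocks    | Taylor
The Last Train   | Smith 
The Glass Key    | Smith 
The Red Mountain | Jones 
Empty Rooms      | Jones 


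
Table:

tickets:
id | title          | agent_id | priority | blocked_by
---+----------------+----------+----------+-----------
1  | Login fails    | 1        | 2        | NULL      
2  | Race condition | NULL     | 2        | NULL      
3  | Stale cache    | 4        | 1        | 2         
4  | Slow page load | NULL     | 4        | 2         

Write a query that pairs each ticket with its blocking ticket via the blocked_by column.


This is a self-join: tickets is joined to a second copy of itself, matching each row's blocked_by to another row's id. Use LEFT JOIN so rows with blocked_by=NULL are kept.
  - ticket 1 (Login fails): blocked_by=NULL -> NULL
  - ticket 2 (Race condition): blocked_by=NULL -> NULL
  - ticket 3 (Stale cache): blocked_by=2 -> Race condition
  - ticket 4 (Slow page load): blocked_by=2 -> Race condition

SQL:
SELECT a.title AS item, b.title AS blocked_by
FROM tickets a
LEFT JOIN tickets b ON a.blocked_by = b.id

Result:
item           | blocked_by    
---------------+---------------
Login fails    | NULL          
Race condition | NULL          
Stale cache    | Race condition
Slow page load | Race condition


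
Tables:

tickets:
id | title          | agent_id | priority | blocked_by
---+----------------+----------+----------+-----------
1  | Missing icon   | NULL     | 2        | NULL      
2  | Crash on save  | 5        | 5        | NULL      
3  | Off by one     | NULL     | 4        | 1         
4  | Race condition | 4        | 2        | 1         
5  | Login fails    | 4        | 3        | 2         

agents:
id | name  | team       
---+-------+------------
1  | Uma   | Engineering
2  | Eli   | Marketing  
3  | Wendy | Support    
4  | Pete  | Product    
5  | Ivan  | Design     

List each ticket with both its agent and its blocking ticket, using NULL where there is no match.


Two LEFT JOINs from the same base table tickets: one to agents via agent_id, one to tickets itself via blocked_by. Both are LEFT so every ticket is preserved.
Match against agents:
  - ticket 1 (Missing icon): agent_id=NULL, no match -> kept with NULL
  - ticket 2 (Crash on save): agent_id=5 -> matches Ivan
  - ticket 3 (Off by one): agent_id=NULL, no match -> kept with NULL
  - ticket 4 (Race condition): agent_id=4 -> matches Pete
  - ticket 5 (Login fails): agent_id=4 -> matches Pete
Match against tickets (self):
  - ticket 1 (Missing icon): blocked_by=NULL -> NULL
  - ticket 2 (Crash on save): blocked_by=NULL -> NULL
  - ticket 3 (Off by one): blocked_by=1 -> Missing icon
  - ticket 4 (Race condition): blocked_by=1 -> Missing icon
  - ticket 5 (Login fails): blocked_by=2 -> Crash on save

SQL:
SELECT a.title, b.name AS agent, c.title AS blocked_by
FROM tickets a
LEFT JOIN agents b ON a.agent_id = b.id
LEFT JOIN tickets c ON a.blocked_by = c.id

Result:
title          | agent | blocked_by   
---------------+-------+--------------
Missing icon   | NULL  | NULL         
Crash on save  | Ivan  | NULL         
Off by one     | NULL  | Missing icon 
Race condition | Pete  | Missing icon 
Login fails    | Pete  | Crash on save


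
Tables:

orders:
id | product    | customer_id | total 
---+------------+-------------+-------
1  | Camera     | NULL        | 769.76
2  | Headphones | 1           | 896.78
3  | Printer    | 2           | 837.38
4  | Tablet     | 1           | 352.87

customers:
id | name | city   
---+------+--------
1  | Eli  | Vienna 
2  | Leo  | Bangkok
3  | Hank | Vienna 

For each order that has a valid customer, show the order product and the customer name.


INNER JOIN keeps only orders rows whose customer_id matches an id in customers. Walk through each order:
  - order 1 (Camera): customer_id=NULL, no match -> dropped
  - order 2 (Headphones): customer_id=1 -> matches Eli
  - order 3 (Printer): customer_id=2 -> matches Leo
  - order 4 (Tablet): customer_id=1 -> matches Eli
So 1 of 4 rows is dropped.

SQL:
SELECT a.product, b.name AS customer
FROM orders a
INNER JOIN customers b ON a.customer_id = b.id

Result:
product    | customer
-----------+---------
Headphones | Eli     
Printer    | Leo     
Tablet     | Eli     


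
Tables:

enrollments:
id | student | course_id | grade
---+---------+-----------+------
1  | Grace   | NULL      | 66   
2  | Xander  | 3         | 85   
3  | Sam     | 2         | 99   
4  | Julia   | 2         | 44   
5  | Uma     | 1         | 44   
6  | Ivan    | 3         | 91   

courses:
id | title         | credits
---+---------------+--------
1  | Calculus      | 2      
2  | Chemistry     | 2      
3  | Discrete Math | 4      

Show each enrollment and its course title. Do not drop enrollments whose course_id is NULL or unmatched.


LEFT JOIN keeps every row from enrollments (the left table); where course_id has no match in courses, the course columns become NULL. Walk through each enrollment:
  - enrollment 1 (Grace): course_id=NULL, no match -> kept with NULL
  - enrollment 2 (Xander): course_id=3 -> matches Discrete Math
  - enrollment 3 (Sam): course_id=2 -> matches Chemistry
  - enrollment 4 (Julia): course_id=2 -> matches Chemistry
  - enrollment 5 (Uma): course_id=1 -> matches Calculus
  - enrollment 6 (Ivan): course_id=3 -> matches Discrete Math
All 6 rows appear; 1 has NULL course.

SQL:
SELECT a.student, b.title AS course
FROM enrollments a
LEFT JOIN courses b ON a.course_id = b.id

Result:
student | course       
--------+--------------
Grace   | NULL         
Xander  | Discrete Math
Sam     | Chemistry    
Julia   | Chemistry    
Uma     | Calculus     
Ivan    | Discrete Math


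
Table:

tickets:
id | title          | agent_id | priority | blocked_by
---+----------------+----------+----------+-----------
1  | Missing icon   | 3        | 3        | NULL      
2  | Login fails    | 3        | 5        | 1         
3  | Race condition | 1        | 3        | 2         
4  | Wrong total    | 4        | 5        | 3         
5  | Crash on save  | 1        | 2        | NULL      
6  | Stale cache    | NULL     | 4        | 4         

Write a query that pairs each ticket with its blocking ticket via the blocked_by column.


This is a self-join: tickets is joined to a second copy of itself, matching each row's blocked_by to another row's id. Use LEFT JOIN so rows with blocked_by=NULL are kept.
  - ticket 1 (Missing icon): blocked_by=NULL -> NULL
  - ticket 2 (Login fails): blocked_by=1 -> Missing icon
  - ticket 3 (Race condition): blocked_by=2 -> Login fails
  - ticket 4 (Wrong total): blocked_by=3 -> Race condition
  - ticket 5 (Crash on save): blocked_by=NULL -> NULL
  - ticket 6 (Stale cache): blocked_by=4 -> Wrong total

SQL:
SELECT a.title AS item, b.title AS blocked_by
FROM tickets a
LEFT JOIN tickets b ON a.blocked_by = b.id

Result:
item           | blocked_by    
---------------+---------------
Missing icon   | NULL          
Login fails    | Missing icon  
Race condition | Login fails   
Wrong total    | Race condition
Crash on save  | NULL          
Stale cache    | Wrong total   


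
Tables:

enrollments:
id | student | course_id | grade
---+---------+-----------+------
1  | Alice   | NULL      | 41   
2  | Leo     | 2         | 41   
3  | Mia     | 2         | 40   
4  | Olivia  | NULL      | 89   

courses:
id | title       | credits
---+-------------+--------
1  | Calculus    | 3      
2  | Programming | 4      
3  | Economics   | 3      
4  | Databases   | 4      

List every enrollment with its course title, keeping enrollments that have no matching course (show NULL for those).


LEFT JOIN keeps every row from enrollments (the left table); where course_id has no match in courses, the course columns become NULL. Walk through each enrollment:
  - enrollment 1 (Alice): course_id=NULL, no match -> kept with NULL
  - enrollment 2 (Leo): course_id=2 -> matches Programming
  - enrollment 3 (Mia): course_id=2 -> matches Programming
  - enrollment 4 (Olivia): course_id=NULL, no match -> kept with NULL
All 4 rows appear; 2 have NULL course.

SQL:
SELECT a.student, b.title AS course
FROM enrollments a
LEFT JOIN courses b ON a.course_id = b.id

Result:
student | course     
--------+------------
Alice   | NULL       
Leo     | Programming
Mia     | Programming
Olivia  | NULL       


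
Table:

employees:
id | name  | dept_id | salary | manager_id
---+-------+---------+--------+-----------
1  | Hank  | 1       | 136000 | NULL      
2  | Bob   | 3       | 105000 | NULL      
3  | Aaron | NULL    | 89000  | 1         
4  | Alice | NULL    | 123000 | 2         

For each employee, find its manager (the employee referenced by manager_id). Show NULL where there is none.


This is a self-join: employees is joined to a second copy of itself, matching each row's manager_id to another row's id. Use LEFT JOIN so rows with manager_id=NULL are kept.
  - employee 1 (Hank): manager_id=NULL -> NULL
  - employee 2 (Bob): manager_id=NULL -> NULL
  - employee 3 (Aaron): manager_id=1 -> Hank
  - employee 4 (Alice): manager_id=2 -> Bob

SQL:
SELECT a.name AS item, b.name AS manager
FROM employees a
LEFT JOIN employees b ON a.manager_id = b.id

Result:
item  | manager
------+--------
Hank  | NULL   
Bob   | NULL   
Aaron | Hank   
Alice | Bob    


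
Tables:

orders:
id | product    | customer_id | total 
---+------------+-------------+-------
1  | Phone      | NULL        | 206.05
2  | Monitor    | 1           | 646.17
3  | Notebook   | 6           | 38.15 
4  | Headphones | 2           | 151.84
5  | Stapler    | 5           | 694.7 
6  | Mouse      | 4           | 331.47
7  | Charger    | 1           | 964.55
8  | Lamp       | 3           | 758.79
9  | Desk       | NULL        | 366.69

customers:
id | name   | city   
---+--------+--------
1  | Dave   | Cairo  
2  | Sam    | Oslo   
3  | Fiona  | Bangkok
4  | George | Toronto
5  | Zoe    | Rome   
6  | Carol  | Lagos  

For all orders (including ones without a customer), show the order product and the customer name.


LEFT JOIN keeps every row from orders (the left table); where customer_id has no match in customers, the customer columns become NULL. Walk through each order:
  - order 1 (Phone): customer_id=NULL, no match -> kept with NULL
  - order 2 (Monitor): customer_id=1 -> matches Dave
  - order 3 (Notebook): customer_id=6 -> matches Carol
  - order 4 (Headphones): customer_id=2 -> matches Sam
  - order 5 (Stapler): customer_id=5 -> matches Zoe
  - order 6 (Mouse): customer_id=4 -> matches George
  - order 7 (Charger): customer_id=1 -> matches Dave
  - order 8 (Lamp): customer_id=3 -> matches Fiona
  - order 9 (Desk): customer_id=NULL, no match -> kept with NULL
All 9 rows appear; 2 have NULL customer.

SQL:
SELECT a.product, b.name AS customer
FROM orders a
LEFT JOIN customers b ON a.customer_id = b.id

Result:
product    | customer
-----------+---------
Phone      | NULL    
Monitor    | Dave    
Notebook   | Carol   
Headphones | Sam     
Stapler    | Zoe     
Mouse      | George  
Charger    | Dave    
Lamp       | Fiona   
Desk       | NULL    


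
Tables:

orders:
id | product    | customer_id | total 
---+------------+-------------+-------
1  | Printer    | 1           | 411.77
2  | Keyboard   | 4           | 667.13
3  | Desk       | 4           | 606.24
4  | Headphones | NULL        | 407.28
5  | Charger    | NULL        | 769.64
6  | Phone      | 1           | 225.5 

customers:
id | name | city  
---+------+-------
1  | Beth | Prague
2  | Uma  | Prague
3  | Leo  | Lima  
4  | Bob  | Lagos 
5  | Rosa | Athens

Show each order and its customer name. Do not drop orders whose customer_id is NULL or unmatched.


LEFT JOIN keeps every row from orders (the left table); where customer_id has no match in customers, the customer columns become NULL. Walk through each order:
  - order 1 (Printer): customer_id=1 -> matches Beth
  - order 2 (Keyboard): customer_id=4 -> matches Bob
  - order 3 (Desk): customer_id=4 -> matches Bob
  - order 4 (Headphones): customer_id=NULL, no match -> kept with NULL
  - order 5 (Charger): customer_id=NULL, no match -> kept with NULL
  - order 6 (Phone): customer_id=1 -> matches Beth
All 6 rows appear; 2 have NULL customer.

SQL:
SELECT a.product, b.name AS customer
FROM orders a
LEFT JOIN customers b ON a.customer_id = b.id

Result:
product    | customer
-----------+---------
Printer    | Beth    
Keyboard   | Bob     
Desk       | Bob     
Headphones | NULL    
Charger    | NULL    
Phone      | Beth    


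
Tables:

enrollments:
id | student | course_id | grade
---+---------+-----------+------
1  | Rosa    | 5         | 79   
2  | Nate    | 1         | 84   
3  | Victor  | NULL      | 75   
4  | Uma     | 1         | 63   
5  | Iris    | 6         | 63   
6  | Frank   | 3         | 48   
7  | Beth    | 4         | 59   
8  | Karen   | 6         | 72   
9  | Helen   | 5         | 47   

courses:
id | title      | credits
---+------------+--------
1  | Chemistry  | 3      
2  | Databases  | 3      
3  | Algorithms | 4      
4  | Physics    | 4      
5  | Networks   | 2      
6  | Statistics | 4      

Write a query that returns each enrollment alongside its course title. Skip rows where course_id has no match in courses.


INNER JOIN keeps only enrollments rows whose course_id matches an id in courses. Walk through each enrollment:
  - enrollment 1 (Rosa): course_id=5 -> matches Networks
  - enrollment 2 (Nate): course_id=1 -> matches Chemistry
  - enrollment 3 (Victor): course_id=NULL, no match -> dropped
  - enrollment 4 (Uma): course_id=1 -> matches Chemistry
  - enrollment 5 (Iris): course_id=6 -> matches Statistics
  - enrollment 6 (Frank): course_id=3 -> matches Algorithms
  - enrollment 7 (Beth): course_id=4 -> matches Physics
  - enrollment 8 (Karen): course_id=6 -> matches Statistics
  - enrollment 9 (Helen): course_id=5 -> matches Networks
So 1 of 9 rows is dropped.

SQL:
SELECT a.student, b.title AS course
FROM enrollments a
INNER JOIN courses b ON a.course_id = b.id

Result:
student | course    
--------+-----------
Rosa    | Networks  
Nate    | Chemistry 
Uma     | Chemistry 
Iris    | Statistics
Frank   | Algorithms
Beth    | Physics   
Karen   | Statistics
Helen   | Networks  


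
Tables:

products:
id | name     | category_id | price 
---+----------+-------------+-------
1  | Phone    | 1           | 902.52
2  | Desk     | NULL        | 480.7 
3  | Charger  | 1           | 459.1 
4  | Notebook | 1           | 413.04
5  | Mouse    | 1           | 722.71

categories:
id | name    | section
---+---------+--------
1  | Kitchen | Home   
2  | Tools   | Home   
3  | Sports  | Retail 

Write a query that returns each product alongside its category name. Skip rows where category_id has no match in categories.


INNER JOIN keeps only products rows whose category_id matches an id in categories. Walk through each product:
  - product 1 (Phone): category_id=1 -> matches Kitchen
  - product 2 (Desk): category_id=NULL, no match -> dropped
  - product 3 (Charger): category_id=1 -> matches Kitchen
  - product 4 (Notebook): category_id=1 -> matches Kitchen
  - product 5 (Mouse): category_id=1 -> matches Kitchen
So 1 of 5 rows is dropped.

SQL:
SELECT a.name, b.name AS category
FROM products a
INNER JOIN categories b ON a.category_id = b.id

Result:
name     | category
---------+---------
Phone    | Kitchen 
Charger  | Kitchen 
Notebook | Kitchen 
Mouse    | Kitchen 


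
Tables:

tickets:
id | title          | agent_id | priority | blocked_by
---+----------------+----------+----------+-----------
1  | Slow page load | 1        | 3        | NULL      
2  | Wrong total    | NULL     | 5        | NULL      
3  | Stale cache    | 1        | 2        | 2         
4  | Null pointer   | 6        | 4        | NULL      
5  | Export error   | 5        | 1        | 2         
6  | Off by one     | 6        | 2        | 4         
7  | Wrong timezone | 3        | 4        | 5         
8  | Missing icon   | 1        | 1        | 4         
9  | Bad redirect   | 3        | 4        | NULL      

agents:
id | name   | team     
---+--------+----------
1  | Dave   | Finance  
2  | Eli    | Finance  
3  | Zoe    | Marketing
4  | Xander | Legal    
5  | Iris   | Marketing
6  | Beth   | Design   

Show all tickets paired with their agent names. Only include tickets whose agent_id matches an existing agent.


INNER JOIN keeps only tickets rows whose agent_id matches an id in agents. Walk through each ticket:
  - ticket 1 (Slow page load): agent_id=1 -> matches Dave
  - ticket 2 (Wrong total): agent_id=NULL, no match -> dropped
  - ticket 3 (Stale cache): agent_id=1 -> matches Dave
  - ticket 4 (Null pointer): agent_id=6 -> matches Beth
  - ticket 5 (Export error): agent_id=5 -> matches Iris
  - ticket 6 (Off by one): agent_id=6 -> matches Beth
  - ticket 7 (Wrong timezone): agent_id=3 -> matches Zoe
  - ticket 8 (Missing icon): agent_id=1 -> matches Dave
  - ticket 9 (Bad redirect): agent_id=3 -> matches Zoe
So 1 of 9 rows is dropped.

SQL:
SELECT a.title, b.name AS agent
FROM tickets a
INNER JOIN agents b ON a.agent_id = b.id

Result:
title          | agent
---------------+------
Slow page load | Dave 
Stale cache    | Dave 
Null pointer   | Beth 
Export error   | Iris 
Off by one     | Beth 
Wrong timezone | Zoe  
Missing icon   | Dave 
Bad redirect   | Zoe  


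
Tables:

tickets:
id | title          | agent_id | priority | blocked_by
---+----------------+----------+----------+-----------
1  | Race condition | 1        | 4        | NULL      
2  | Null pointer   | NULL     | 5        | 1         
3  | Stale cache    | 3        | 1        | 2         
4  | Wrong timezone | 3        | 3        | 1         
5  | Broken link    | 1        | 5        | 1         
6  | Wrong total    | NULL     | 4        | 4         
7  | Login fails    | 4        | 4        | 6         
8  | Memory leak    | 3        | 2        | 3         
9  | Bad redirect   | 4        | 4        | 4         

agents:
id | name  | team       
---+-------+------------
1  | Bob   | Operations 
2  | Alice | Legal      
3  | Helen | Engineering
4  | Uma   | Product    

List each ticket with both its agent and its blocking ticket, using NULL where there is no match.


Two LEFT JOINs from the same base table tickets: one to agents via agent_id, one to tickets itself via blocked_by. Both are LEFT so every ticket is preserved.
Match against agents:
  - ticket 1 (Race condition): agent_id=1 -> matches Bob
  - ticket 2 (Null pointer): agent_id=NULL, no match -> kept with NULL
  - ticket 3 (Stale cache): agent_id=3 -> matches Helen
  - ticket 4 (Wrong timezone): agent_id=3 -> matches Helen
  - ticket 5 (Broken link): agent_id=1 -> matches Bob
  - ticket 6 (Wrong total): agent_id=NULL, no match -> kept with NULL
  - ticket 7 (Login fails): agent_id=4 -> matches Uma
  - ticket 8 (Memory leak): agent_id=3 -> matches Helen
  - ticket 9 (Bad redirect): agent_id=4 -> matches Uma
Match against tickets (self):
  - ticket 1 (Race condition): blocked_by=NULL -> NULL
  - ticket 2 (Null pointer): blocked_by=1 -> Race condition
  - ticket 3 (Stale cache): blocked_by=2 -> Null pointer
  - ticket 4 (Wrong timezone): blocked_by=1 -> Race condition
  - ticket 5 (Broken link): blocked_by=1 -> Race condition
  - ticket 6 (Wrong total): blocked_by=4 -> Wrong timezone
  - ticket 7 (Login fails): blocked_by=6 -> Wrong total
  - ticket 8 (Memory leak): blocked_by=3 -> Stale cache
  - ticket 9 (Bad redirect): blocked_by=4 -> Wrong timezone

SQL:
SELECT a.title, b.name AS agent, c.title AS blocked_by
FROM tickets a
LEFT JOIN agents b ON a.agent_id = b.id
LEFT JOIN tickets c ON a.blocked_by = c.id

Result:
title          | agent | blocked_by    
---------------+-------+---------------
Race condition | Bob   | NULL          
Null pointer   | NULL  | Race condition
Stale cache    | Helen | Null pointer  
Wrong timezone | Helen | Race condition
Broken link    | Bob   | Race condition
Wrong total    | NULL  | Wrong timezone
Login fails    | Uma   | Wrong total   
Memory leak    | Helen | Stale cache   
Bad redirect   | Uma   | Wrong timezone


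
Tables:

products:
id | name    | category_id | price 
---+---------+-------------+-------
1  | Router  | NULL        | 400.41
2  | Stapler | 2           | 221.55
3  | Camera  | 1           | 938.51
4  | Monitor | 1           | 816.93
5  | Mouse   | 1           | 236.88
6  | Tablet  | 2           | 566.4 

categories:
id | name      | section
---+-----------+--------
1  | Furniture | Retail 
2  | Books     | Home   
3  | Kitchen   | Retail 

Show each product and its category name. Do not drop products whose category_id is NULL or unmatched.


LEFT JOIN keeps every row from products (the left table); where category_id has no match in categories, the category columns become NULL. Walk through each product:
  - product 1 (Router): category_id=NULL, no match -> kept with NULL
  - product 2 (Stapler): category_id=2 -> matches Books
  - product 3 (Camera): category_id=1 -> matches Furniture
  - product 4 (Monitor): category_id=1 -> matches Furniture
  - product 5 (Mouse): category_id=1 -> matches Furniture
  - product 6 (Tablet): category_id=2 -> matches Books
All 6 rows appear; 1 has NULL category.

SQL:
SELECT a.name, b.name AS category
FROM products a
LEFT JOIN categories b ON a.category_id = b.id

Result:
name    | category 
--------+----------
Router  | NULL     
Stapler | Books    
Camera  | Furniture
Monitor | Furniture
Mouse   | Furniture
Tablet  | Books    


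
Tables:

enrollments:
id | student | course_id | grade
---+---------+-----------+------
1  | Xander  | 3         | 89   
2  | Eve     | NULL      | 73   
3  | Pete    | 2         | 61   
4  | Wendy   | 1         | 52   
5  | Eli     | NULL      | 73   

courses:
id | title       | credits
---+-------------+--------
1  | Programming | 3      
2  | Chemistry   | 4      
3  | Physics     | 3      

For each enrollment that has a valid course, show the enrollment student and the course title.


INNER JOIN keeps only enrollments rows whose course_id matches an id in courses. Walk through each enrollment:
  - enrollment 1 (Xander): course_id=3 -> matches Physics
  - enrollment 2 (Eve): course_id=NULL, no match -> dropped
  - enrollment 3 (Pete): course_id=2 -> matches Chemistry
  - enrollment 4 (Wendy): course_id=1 -> matches Programming
  - enrollment 5 (Eli): course_id=NULL, no match -> dropped
So 2 of 5 rows are dropped.

SQL:
SELECT a.student, b.title AS course
FROM enrollments a
INNER JOIN courses b ON a.course_id = b.id

Result:
student | course     
--------+------------
Xander  | Physics    
Pete    | Chemistry  
Wendy   | Programming


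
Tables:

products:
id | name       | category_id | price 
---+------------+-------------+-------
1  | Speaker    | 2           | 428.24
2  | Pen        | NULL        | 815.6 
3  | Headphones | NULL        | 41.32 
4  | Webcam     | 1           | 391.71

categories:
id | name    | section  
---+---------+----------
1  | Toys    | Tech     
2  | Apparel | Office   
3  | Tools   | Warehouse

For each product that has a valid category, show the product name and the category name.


INNER JOIN keeps only products rows whose category_id matches an id in categories. Walk through each product:
  - product 1 (Speaker): category_id=2 -> matches Apparel
  - product 2 (Pen): category_id=NULL, no match -> dropped
  - product 3 (Headphones): category_id=NULL, no match -> dropped
  - product 4 (Webcam): category_id=1 -> matches Toys
So 2 of 4 rows are dropped.

SQL:
SELECT a.name, b.name AS category
FROM products a
INNER JOIN categories b ON a.category_id = b.id

Result:
name    | category
--------+---------
Speaker | Apparel 
Webcam  | Toys    


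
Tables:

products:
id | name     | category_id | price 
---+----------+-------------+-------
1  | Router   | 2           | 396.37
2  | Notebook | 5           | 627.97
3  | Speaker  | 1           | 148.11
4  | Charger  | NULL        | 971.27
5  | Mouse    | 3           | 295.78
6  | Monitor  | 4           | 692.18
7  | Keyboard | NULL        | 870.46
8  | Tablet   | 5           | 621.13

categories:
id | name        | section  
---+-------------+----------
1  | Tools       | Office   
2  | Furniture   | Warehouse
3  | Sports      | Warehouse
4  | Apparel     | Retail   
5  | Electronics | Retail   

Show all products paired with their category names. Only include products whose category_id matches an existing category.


INNER JOIN keeps only products rows whose category_id matches an id in categories. Walk through each product:
  - product 1 (Router): category_id=2 -> matches Furniture
  - product 2 (Notebook): category_id=5 -> matches Electronics
  - product 3 (Speaker): category_id=1 -> matches Tools
  - product 4 (Charger): category_id=NULL, no match -> dropped
  - product 5 (Mouse): category_id=3 -> matches Sports
  - product 6 (Monitor): category_id=4 -> matches Apparel
  - product 7 (Keyboard): category_id=NULL, no match -> dropped
  - product 8 (Tablet): category_id=5 -> matches Electronics
So 2 of 8 rows are dropped.

SQL:
SELECT a.name, b.name AS category
FROM products a
INNER JOIN categories b ON a.category_id = b.id

Result:
name     | category   
---------+------------
Router   | Furniture  
Notebook | Electronics
Speaker  | Tools      
Mouse    | Sports     
Monitor  | Apparel    
Tablet   | Electronics


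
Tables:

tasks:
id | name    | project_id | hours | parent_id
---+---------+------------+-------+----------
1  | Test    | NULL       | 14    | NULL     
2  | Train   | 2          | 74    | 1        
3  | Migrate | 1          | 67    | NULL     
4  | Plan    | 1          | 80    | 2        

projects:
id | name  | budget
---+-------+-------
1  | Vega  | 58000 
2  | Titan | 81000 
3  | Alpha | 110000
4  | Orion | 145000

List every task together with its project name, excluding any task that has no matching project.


INNER JOIN keeps only tasks rows whose project_id matches an id in projects. Walk through each task:
  - task 1 (Test): project_id=NULL, no match -> dropped
  - task 2 (Train): project_id=2 -> matches Titan
  - task 3 (Migrate): project_id=1 -> matches Vega
  - task 4 (Plan): project_id=1 -> matches Vega
So 1 of 4 rows is dropped.

SQL:
SELECT a.name, b.name AS project
FROM tasks a
INNER JOIN projects b ON a.project_id = b.id

Result:
name    | project
--------+--------
Train   | Titan  
Migrate | Vega   
Plan    | Vega   


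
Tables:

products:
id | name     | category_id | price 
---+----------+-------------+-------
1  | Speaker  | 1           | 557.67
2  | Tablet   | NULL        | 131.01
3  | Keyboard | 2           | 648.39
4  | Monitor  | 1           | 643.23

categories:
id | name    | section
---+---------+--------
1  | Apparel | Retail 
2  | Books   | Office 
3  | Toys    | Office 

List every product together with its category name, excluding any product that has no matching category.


INNER JOIN keeps only products rows whose category_id matches an id in categories. Walk through each product:
  - product 1 (Speaker): category_id=1 -> matches Apparel
  - product 2 (Tablet): category_id=NULL, no match -> dropped
  - product 3 (Keyboard): category_id=2 -> matches Books
  - product 4 (Monitor): category_id=1 -> matches Apparel
So 1 of 4 rows is dropped.

SQL:
SELECT a.name, b.name AS category
FROM products a
INNER JOIN categories b ON a.category_id = b.id

Result:
name     | category
---------+---------
Speaker  | Apparel 
Keyboard | Books   
Monitor  | Apparel 


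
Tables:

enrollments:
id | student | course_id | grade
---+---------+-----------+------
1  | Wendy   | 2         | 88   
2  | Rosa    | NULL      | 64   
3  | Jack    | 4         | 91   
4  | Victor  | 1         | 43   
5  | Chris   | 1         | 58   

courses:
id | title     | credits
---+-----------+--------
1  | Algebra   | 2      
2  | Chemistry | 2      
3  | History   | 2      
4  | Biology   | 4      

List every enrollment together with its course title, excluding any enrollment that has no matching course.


INNER JOIN keeps only enrollments rows whose course_id matches an id in courses. Walk through each enrollment:
  - enrollment 1 (Wendy): course_id=2 -> matches Chemistry
  - enrollment 2 (Rosa): course_id=NULL, no match -> dropped
  - enrollment 3 (Jack): course_id=4 -> matches Biology
  - enrollment 4 (Victor): course_id=1 -> matches Algebra
  - enrollment 5 (Chris): course_id=1 -> matches Algebra
So 1 of 5 rows is dropped.

SQL:
SELECT a.student, b.title AS course
FROM enrollments a
INNER JOIN courses b ON a.course_id = b.id

Result:
student | course   
--------+----------
Wendy   | Chemistry
Jack    | Biology  
Victor  | Algebra  
Chris   | Algebra  
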